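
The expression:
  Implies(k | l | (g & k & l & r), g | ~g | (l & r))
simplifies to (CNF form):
True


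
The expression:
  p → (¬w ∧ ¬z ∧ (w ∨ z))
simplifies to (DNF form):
¬p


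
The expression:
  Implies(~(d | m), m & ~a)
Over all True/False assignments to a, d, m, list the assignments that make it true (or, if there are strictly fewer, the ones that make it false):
is false only for:
  a=False, d=False, m=False;
  a=True, d=False, m=False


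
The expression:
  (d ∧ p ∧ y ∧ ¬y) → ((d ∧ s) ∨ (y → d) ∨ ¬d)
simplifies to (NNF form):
True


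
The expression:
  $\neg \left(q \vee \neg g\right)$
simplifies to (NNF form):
$g \wedge \neg q$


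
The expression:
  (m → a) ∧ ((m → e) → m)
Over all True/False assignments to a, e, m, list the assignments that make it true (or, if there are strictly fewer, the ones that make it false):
is true only for:
  a=True, e=False, m=True;
  a=True, e=True, m=True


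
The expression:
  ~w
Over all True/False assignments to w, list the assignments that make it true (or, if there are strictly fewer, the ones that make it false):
is true only for:
  w=False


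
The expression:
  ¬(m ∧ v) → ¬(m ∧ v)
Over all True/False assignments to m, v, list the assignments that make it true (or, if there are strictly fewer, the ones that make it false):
is always true.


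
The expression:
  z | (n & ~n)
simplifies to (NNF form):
z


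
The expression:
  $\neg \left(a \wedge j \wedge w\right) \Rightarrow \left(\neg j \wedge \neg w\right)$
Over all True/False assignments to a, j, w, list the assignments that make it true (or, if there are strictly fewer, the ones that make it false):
is true only for:
  a=False, j=False, w=False;
  a=True, j=False, w=False;
  a=True, j=True, w=True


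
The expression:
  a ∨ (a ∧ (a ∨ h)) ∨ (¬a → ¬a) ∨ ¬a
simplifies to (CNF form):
True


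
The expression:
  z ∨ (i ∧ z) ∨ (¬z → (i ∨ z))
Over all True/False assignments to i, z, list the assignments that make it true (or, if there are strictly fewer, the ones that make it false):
is false only for:
  i=False, z=False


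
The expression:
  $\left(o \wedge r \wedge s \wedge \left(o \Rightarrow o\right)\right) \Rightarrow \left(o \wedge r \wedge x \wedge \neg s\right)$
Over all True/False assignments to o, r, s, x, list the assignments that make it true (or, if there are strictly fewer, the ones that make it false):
is false only for:
  o=True, r=True, s=True, x=False;
  o=True, r=True, s=True, x=True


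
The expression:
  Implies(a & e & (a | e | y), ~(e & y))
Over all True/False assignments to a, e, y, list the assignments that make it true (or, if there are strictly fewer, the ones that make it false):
is false only for:
  a=True, e=True, y=True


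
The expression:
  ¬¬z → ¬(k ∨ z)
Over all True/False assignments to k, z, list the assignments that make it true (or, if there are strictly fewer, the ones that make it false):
is true only for:
  k=False, z=False;
  k=True, z=False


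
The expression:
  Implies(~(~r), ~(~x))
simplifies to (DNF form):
x | ~r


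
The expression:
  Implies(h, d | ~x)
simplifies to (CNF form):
d | ~h | ~x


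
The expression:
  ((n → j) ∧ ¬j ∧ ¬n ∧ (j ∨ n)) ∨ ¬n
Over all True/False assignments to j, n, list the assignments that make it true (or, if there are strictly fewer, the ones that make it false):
is true only for:
  j=False, n=False;
  j=True, n=False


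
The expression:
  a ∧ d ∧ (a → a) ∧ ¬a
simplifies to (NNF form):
False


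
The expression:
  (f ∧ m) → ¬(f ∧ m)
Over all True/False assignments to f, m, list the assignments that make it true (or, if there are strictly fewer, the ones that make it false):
is false only for:
  f=True, m=True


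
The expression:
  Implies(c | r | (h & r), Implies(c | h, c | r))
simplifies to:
True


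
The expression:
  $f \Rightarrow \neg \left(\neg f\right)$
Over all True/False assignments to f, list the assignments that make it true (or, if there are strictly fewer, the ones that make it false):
is always true.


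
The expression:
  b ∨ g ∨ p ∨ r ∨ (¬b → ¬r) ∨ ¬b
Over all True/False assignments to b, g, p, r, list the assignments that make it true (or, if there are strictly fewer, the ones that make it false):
is always true.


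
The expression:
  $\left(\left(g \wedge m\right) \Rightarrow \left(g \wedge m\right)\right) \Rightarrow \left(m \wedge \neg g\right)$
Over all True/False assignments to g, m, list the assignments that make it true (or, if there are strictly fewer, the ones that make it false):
is true only for:
  g=False, m=True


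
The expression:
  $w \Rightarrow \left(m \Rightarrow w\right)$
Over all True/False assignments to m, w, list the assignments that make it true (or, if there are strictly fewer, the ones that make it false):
is always true.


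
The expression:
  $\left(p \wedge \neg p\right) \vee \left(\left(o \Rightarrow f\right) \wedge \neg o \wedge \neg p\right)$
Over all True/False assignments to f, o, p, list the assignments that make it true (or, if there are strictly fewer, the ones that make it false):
is true only for:
  f=False, o=False, p=False;
  f=True, o=False, p=False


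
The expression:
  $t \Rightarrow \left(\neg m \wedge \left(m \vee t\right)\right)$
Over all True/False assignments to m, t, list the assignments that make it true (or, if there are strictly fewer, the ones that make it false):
is false only for:
  m=True, t=True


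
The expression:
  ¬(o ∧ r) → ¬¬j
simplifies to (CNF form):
(j ∨ o) ∧ (j ∨ r)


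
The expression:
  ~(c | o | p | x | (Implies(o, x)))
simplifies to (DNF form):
False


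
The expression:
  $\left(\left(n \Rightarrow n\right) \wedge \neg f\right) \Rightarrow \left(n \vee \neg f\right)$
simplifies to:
$\text{True}$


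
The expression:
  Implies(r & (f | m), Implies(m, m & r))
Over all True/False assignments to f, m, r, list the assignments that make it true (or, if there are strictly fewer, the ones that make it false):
is always true.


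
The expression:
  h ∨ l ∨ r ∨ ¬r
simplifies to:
True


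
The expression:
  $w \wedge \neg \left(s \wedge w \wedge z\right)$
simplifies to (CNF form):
$w \wedge \left(\neg s \vee \neg z\right)$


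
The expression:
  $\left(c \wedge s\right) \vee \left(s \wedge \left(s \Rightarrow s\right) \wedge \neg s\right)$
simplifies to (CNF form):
$c \wedge s$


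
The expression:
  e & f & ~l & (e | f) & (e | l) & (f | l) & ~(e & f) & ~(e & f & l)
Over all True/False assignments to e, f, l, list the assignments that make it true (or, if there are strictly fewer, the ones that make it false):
is never true.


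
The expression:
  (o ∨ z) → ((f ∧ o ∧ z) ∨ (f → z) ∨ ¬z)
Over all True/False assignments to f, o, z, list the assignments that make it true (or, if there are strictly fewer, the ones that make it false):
is always true.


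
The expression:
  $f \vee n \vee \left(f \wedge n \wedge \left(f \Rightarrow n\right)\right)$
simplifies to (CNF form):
$f \vee n$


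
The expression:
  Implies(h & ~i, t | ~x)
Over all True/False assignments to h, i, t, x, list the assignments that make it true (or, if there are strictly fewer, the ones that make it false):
is false only for:
  h=True, i=False, t=False, x=True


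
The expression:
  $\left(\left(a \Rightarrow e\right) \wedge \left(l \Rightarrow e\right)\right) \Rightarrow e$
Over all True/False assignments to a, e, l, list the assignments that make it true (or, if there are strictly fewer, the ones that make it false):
is false only for:
  a=False, e=False, l=False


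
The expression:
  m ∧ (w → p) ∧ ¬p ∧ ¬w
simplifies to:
m ∧ ¬p ∧ ¬w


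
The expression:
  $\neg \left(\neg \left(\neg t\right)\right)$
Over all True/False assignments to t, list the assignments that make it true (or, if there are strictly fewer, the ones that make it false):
is true only for:
  t=False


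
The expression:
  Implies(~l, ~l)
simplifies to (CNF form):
True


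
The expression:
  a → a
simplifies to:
True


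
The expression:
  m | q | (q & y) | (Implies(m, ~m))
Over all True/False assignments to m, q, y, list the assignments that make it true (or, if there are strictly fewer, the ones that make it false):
is always true.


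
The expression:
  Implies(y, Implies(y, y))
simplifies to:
True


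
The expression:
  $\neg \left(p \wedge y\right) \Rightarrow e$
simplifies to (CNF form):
$\left(e \vee p\right) \wedge \left(e \vee y\right)$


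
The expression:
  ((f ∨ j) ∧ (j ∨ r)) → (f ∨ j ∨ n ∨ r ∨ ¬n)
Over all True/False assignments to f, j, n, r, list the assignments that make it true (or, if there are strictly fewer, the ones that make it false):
is always true.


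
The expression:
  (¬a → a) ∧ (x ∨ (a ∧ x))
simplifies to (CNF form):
a ∧ x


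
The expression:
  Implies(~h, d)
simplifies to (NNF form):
d | h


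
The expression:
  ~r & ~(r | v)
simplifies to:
~r & ~v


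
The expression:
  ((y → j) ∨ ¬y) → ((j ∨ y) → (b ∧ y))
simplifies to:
(b ∧ y) ∨ ¬j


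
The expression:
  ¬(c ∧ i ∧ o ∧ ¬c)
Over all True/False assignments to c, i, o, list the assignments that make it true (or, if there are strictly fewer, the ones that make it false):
is always true.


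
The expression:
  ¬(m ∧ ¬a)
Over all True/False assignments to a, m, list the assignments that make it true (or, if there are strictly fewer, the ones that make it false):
is false only for:
  a=False, m=True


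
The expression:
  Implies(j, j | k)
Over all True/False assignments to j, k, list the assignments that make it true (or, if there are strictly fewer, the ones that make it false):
is always true.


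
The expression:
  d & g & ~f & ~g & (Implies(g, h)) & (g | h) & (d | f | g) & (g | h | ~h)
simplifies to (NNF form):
False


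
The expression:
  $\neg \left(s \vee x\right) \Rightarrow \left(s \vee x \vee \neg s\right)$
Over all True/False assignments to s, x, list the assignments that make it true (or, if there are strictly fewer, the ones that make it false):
is always true.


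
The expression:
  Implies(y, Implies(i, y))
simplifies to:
True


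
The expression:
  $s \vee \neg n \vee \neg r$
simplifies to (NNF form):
$s \vee \neg n \vee \neg r$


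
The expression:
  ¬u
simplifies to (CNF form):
¬u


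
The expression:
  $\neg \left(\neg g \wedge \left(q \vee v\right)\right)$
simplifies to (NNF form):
$g \vee \left(\neg q \wedge \neg v\right)$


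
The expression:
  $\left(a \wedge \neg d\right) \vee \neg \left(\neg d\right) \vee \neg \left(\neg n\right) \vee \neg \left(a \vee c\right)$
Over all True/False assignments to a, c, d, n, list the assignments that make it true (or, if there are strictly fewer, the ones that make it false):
is false only for:
  a=False, c=True, d=False, n=False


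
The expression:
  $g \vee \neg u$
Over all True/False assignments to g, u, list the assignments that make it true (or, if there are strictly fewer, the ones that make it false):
is false only for:
  g=False, u=True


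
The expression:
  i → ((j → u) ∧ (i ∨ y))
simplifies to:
u ∨ ¬i ∨ ¬j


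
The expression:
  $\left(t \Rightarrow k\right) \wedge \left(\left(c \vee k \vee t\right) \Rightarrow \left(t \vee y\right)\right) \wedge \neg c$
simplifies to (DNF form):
$\left(k \wedge t \wedge \neg c\right) \vee \left(y \wedge \neg c \wedge \neg t\right) \vee \left(\neg c \wedge \neg k \wedge \neg t\right)$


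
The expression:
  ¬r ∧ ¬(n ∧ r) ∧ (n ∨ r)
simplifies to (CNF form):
n ∧ ¬r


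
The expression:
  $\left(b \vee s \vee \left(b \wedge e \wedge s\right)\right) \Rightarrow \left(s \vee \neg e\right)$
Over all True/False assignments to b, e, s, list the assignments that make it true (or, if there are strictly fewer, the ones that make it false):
is false only for:
  b=True, e=True, s=False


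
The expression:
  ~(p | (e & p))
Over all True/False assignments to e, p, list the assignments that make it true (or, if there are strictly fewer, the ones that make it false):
is true only for:
  e=False, p=False;
  e=True, p=False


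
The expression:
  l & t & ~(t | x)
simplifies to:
False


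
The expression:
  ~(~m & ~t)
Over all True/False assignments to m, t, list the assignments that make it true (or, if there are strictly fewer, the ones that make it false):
is false only for:
  m=False, t=False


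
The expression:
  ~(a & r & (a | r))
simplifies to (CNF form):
~a | ~r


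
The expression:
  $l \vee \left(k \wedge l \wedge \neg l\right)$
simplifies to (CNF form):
$l$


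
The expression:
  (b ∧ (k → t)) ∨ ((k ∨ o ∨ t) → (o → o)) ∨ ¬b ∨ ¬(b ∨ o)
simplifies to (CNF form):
True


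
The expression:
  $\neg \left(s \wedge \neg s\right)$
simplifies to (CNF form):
$\text{True}$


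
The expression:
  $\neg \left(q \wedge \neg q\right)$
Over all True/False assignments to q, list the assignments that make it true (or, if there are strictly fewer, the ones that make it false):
is always true.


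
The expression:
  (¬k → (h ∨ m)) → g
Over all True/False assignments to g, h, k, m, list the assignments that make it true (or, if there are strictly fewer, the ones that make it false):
is false only for:
  g=False, h=False, k=False, m=True;
  g=False, h=False, k=True, m=False;
  g=False, h=False, k=True, m=True;
  g=False, h=True, k=False, m=False;
  g=False, h=True, k=False, m=True;
  g=False, h=True, k=True, m=False;
  g=False, h=True, k=True, m=True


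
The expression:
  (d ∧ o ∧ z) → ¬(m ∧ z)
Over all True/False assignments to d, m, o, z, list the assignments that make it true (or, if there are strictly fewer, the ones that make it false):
is false only for:
  d=True, m=True, o=True, z=True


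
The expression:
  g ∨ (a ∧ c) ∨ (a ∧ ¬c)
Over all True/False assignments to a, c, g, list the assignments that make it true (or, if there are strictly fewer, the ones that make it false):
is false only for:
  a=False, c=False, g=False;
  a=False, c=True, g=False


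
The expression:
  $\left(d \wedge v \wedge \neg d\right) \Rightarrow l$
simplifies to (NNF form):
$\text{True}$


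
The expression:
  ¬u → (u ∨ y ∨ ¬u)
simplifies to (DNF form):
True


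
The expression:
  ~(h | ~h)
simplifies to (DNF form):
False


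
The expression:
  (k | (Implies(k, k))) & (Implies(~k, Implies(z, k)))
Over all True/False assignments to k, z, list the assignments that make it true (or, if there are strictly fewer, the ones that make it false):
is false only for:
  k=False, z=True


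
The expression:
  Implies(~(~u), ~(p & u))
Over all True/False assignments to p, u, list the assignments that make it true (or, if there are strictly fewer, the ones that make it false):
is false only for:
  p=True, u=True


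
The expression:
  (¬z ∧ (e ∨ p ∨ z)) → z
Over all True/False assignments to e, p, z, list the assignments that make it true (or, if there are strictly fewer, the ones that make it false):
is false only for:
  e=False, p=True, z=False;
  e=True, p=False, z=False;
  e=True, p=True, z=False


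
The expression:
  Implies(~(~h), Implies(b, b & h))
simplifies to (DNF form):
True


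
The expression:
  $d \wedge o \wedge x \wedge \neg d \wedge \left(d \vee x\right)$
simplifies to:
$\text{False}$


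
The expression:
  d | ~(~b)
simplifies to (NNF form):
b | d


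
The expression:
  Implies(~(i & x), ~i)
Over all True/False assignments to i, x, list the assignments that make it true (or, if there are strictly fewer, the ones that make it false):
is false only for:
  i=True, x=False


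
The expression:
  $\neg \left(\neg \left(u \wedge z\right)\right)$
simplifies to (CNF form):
$u \wedge z$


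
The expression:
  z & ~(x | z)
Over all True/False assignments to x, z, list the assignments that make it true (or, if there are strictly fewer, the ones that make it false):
is never true.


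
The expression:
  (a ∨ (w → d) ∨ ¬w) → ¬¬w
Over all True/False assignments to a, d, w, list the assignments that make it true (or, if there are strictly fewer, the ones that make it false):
is true only for:
  a=False, d=False, w=True;
  a=False, d=True, w=True;
  a=True, d=False, w=True;
  a=True, d=True, w=True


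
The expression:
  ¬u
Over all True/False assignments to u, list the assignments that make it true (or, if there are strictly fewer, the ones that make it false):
is true only for:
  u=False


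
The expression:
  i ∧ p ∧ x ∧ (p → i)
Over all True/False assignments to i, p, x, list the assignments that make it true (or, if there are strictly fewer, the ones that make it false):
is true only for:
  i=True, p=True, x=True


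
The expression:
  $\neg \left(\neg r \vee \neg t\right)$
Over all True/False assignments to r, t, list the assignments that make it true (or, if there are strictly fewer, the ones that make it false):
is true only for:
  r=True, t=True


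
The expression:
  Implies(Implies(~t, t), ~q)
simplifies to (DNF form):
~q | ~t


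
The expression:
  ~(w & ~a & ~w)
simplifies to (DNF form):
True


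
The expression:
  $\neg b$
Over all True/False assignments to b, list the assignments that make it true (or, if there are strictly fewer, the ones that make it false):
is true only for:
  b=False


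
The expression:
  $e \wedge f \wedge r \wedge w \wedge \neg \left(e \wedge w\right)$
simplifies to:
$\text{False}$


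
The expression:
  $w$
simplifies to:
$w$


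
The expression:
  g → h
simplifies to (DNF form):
h ∨ ¬g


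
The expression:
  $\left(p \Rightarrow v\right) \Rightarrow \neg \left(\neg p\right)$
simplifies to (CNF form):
$p$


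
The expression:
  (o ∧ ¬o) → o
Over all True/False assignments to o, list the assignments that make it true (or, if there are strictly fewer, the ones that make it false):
is always true.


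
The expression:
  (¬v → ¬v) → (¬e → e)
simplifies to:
e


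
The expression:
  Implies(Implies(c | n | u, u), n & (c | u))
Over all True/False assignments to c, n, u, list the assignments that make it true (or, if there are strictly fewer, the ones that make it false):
is false only for:
  c=False, n=False, u=False;
  c=False, n=False, u=True;
  c=True, n=False, u=True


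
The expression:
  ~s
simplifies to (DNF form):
~s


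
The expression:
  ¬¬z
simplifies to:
z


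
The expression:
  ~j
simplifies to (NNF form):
~j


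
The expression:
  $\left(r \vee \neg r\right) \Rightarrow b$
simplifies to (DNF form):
$b$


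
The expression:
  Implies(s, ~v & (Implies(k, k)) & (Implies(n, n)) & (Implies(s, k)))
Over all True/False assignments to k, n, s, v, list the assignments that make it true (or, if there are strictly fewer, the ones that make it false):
is false only for:
  k=False, n=False, s=True, v=False;
  k=False, n=False, s=True, v=True;
  k=False, n=True, s=True, v=False;
  k=False, n=True, s=True, v=True;
  k=True, n=False, s=True, v=True;
  k=True, n=True, s=True, v=True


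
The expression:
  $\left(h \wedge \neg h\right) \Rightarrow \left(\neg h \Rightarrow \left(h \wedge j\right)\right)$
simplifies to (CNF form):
$\text{True}$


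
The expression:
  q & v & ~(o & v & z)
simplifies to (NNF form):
q & v & (~o | ~z)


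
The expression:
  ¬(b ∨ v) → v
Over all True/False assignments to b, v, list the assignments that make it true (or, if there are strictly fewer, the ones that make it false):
is false only for:
  b=False, v=False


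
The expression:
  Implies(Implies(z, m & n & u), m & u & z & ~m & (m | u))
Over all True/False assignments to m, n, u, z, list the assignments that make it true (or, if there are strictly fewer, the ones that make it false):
is true only for:
  m=False, n=False, u=False, z=True;
  m=False, n=False, u=True, z=True;
  m=False, n=True, u=False, z=True;
  m=False, n=True, u=True, z=True;
  m=True, n=False, u=False, z=True;
  m=True, n=False, u=True, z=True;
  m=True, n=True, u=False, z=True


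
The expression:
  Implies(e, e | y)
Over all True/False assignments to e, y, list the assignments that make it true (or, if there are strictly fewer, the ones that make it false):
is always true.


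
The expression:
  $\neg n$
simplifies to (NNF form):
$\neg n$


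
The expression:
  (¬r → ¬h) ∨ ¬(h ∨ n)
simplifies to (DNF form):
r ∨ ¬h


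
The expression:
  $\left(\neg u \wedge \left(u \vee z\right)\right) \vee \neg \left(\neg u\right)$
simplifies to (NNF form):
$u \vee z$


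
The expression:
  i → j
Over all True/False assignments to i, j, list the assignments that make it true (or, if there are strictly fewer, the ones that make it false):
is false only for:
  i=True, j=False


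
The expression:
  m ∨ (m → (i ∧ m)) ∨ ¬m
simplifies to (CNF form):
True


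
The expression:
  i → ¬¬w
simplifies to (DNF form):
w ∨ ¬i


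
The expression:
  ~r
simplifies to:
~r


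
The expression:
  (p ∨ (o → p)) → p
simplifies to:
o ∨ p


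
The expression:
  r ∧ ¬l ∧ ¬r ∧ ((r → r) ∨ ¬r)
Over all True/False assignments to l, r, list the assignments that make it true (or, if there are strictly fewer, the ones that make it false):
is never true.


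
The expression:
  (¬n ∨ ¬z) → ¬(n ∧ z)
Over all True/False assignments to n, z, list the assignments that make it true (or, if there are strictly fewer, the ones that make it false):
is always true.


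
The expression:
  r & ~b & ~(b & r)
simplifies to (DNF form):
r & ~b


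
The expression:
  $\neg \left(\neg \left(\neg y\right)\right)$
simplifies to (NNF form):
$\neg y$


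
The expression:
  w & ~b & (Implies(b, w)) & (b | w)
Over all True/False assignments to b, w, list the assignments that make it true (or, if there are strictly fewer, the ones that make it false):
is true only for:
  b=False, w=True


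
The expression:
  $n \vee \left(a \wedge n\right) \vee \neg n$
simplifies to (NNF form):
$\text{True}$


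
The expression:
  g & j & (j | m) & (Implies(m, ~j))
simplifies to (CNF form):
g & j & ~m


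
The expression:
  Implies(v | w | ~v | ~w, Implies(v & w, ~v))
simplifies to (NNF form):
~v | ~w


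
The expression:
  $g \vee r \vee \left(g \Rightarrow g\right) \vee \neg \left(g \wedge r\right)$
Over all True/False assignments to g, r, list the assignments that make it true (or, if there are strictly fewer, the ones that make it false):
is always true.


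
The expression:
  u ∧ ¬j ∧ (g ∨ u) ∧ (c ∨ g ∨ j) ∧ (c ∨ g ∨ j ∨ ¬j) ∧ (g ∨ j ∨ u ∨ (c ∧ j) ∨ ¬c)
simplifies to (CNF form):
u ∧ ¬j ∧ (c ∨ g)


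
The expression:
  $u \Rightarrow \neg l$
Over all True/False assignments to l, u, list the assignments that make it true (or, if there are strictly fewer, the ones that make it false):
is false only for:
  l=True, u=True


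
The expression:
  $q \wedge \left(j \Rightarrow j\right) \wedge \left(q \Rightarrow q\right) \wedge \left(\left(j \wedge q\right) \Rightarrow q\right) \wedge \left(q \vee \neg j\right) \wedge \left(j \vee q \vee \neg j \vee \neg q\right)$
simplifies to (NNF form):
$q$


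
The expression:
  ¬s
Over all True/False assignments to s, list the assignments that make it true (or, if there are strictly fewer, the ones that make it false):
is true only for:
  s=False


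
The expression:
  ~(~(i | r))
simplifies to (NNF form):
i | r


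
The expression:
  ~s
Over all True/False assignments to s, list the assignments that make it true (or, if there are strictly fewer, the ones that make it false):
is true only for:
  s=False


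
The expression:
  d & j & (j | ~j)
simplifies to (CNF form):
d & j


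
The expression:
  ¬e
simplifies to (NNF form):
¬e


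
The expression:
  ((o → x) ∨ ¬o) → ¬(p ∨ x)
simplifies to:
¬x ∧ (o ∨ ¬p)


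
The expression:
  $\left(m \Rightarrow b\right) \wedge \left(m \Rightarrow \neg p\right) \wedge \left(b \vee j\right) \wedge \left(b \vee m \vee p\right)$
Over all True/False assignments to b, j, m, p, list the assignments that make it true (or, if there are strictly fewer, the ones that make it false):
is true only for:
  b=False, j=True, m=False, p=True;
  b=True, j=False, m=False, p=False;
  b=True, j=False, m=False, p=True;
  b=True, j=False, m=True, p=False;
  b=True, j=True, m=False, p=False;
  b=True, j=True, m=False, p=True;
  b=True, j=True, m=True, p=False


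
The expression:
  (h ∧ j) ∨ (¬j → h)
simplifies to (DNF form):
h ∨ j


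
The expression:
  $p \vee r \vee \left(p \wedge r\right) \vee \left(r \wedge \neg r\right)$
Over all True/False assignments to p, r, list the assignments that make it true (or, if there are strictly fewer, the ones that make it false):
is false only for:
  p=False, r=False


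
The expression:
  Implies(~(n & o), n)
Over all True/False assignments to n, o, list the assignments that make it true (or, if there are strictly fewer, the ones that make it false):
is true only for:
  n=True, o=False;
  n=True, o=True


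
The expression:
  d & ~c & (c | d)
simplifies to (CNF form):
d & ~c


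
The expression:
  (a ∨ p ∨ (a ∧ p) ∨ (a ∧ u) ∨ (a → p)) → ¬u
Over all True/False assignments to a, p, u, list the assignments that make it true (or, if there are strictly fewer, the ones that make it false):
is true only for:
  a=False, p=False, u=False;
  a=False, p=True, u=False;
  a=True, p=False, u=False;
  a=True, p=True, u=False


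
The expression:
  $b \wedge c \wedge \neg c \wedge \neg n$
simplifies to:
$\text{False}$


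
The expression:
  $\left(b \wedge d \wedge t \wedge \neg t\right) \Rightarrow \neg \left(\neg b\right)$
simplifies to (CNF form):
$\text{True}$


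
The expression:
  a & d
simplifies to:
a & d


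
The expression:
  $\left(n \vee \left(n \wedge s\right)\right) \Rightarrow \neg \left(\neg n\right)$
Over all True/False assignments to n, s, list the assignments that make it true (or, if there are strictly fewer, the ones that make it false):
is always true.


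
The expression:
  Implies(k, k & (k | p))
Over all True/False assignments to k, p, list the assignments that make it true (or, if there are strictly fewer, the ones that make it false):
is always true.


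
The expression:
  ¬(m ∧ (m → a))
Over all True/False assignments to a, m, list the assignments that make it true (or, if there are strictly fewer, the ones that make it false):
is false only for:
  a=True, m=True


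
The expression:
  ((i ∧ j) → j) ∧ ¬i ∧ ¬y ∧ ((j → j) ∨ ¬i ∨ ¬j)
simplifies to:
¬i ∧ ¬y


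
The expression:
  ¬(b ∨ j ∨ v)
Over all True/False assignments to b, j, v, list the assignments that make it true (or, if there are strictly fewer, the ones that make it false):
is true only for:
  b=False, j=False, v=False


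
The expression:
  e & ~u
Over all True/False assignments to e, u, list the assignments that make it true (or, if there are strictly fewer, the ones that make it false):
is true only for:
  e=True, u=False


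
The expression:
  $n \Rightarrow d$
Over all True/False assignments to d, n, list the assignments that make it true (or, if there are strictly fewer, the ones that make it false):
is false only for:
  d=False, n=True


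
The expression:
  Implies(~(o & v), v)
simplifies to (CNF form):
v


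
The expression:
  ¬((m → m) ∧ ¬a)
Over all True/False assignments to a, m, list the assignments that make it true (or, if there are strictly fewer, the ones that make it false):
is true only for:
  a=True, m=False;
  a=True, m=True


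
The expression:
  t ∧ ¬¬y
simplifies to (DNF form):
t ∧ y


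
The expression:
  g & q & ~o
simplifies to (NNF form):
g & q & ~o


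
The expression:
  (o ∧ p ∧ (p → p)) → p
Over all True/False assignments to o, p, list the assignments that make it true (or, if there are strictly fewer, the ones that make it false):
is always true.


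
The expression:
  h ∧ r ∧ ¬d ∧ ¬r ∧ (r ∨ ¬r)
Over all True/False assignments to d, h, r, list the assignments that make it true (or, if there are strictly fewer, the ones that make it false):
is never true.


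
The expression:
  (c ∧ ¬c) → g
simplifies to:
True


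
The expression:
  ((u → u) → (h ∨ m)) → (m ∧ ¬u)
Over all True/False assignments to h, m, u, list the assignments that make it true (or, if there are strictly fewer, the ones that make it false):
is true only for:
  h=False, m=False, u=False;
  h=False, m=False, u=True;
  h=False, m=True, u=False;
  h=True, m=True, u=False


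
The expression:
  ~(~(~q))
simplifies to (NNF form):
~q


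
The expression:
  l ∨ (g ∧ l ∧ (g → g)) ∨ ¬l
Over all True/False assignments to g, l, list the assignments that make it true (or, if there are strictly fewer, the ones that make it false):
is always true.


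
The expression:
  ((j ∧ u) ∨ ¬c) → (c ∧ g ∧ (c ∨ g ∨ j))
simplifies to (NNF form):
c ∧ (g ∨ ¬j ∨ ¬u)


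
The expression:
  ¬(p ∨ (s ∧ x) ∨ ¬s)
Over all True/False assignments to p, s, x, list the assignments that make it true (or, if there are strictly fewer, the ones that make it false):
is true only for:
  p=False, s=True, x=False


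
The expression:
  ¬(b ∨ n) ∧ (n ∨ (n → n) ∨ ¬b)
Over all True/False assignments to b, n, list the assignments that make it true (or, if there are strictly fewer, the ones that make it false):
is true only for:
  b=False, n=False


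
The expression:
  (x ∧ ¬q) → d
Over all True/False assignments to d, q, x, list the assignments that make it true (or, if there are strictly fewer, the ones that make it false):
is false only for:
  d=False, q=False, x=True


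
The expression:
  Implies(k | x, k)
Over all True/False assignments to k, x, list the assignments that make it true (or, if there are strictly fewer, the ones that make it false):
is false only for:
  k=False, x=True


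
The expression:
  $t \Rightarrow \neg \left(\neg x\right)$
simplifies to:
$x \vee \neg t$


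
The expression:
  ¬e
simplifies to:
¬e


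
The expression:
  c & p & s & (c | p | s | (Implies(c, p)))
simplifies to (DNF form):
c & p & s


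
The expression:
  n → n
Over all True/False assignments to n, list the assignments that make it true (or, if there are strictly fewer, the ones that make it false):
is always true.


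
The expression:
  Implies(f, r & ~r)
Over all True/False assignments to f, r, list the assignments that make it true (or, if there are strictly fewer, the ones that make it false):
is true only for:
  f=False, r=False;
  f=False, r=True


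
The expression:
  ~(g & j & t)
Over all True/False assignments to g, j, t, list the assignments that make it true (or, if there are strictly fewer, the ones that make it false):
is false only for:
  g=True, j=True, t=True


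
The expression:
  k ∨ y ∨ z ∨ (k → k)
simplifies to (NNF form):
True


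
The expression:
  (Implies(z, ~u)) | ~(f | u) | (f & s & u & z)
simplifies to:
~u | ~z | (f & s)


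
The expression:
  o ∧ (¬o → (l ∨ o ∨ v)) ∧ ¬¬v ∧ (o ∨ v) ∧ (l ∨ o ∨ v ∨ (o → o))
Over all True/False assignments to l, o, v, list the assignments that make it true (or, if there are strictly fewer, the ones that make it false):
is true only for:
  l=False, o=True, v=True;
  l=True, o=True, v=True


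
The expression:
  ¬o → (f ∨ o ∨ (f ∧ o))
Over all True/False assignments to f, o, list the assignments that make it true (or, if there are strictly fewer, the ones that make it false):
is false only for:
  f=False, o=False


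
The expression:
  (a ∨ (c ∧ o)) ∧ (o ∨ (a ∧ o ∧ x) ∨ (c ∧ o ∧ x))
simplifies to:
o ∧ (a ∨ c)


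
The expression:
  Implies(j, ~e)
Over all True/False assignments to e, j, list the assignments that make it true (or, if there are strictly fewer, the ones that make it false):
is false only for:
  e=True, j=True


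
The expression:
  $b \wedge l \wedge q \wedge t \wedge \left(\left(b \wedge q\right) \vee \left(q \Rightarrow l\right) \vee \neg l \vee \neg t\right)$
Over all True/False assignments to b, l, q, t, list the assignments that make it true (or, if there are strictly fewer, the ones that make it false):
is true only for:
  b=True, l=True, q=True, t=True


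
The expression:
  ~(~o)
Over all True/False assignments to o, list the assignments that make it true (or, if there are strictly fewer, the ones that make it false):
is true only for:
  o=True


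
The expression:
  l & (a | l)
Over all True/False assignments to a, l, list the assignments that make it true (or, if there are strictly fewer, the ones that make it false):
is true only for:
  a=False, l=True;
  a=True, l=True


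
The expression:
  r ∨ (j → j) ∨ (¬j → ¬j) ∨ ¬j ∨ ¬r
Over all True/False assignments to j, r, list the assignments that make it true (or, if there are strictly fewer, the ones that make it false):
is always true.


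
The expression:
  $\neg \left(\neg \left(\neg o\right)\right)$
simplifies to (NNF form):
$\neg o$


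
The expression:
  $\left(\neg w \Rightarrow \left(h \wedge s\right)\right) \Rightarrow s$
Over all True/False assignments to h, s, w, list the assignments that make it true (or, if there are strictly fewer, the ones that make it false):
is false only for:
  h=False, s=False, w=True;
  h=True, s=False, w=True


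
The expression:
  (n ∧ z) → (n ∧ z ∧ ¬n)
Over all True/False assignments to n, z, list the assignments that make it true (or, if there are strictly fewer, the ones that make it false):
is false only for:
  n=True, z=True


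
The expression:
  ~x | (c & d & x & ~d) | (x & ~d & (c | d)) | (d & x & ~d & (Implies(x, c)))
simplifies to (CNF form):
(c | ~x) & (~d | ~x)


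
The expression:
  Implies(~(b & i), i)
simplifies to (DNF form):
i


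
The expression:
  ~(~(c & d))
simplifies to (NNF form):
c & d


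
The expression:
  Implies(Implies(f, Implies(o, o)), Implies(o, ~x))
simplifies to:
~o | ~x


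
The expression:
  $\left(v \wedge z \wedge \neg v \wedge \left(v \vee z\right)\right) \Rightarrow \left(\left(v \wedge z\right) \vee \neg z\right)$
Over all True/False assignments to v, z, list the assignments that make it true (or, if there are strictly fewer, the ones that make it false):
is always true.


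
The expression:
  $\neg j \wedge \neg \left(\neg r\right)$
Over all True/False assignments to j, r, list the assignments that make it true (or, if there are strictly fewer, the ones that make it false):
is true only for:
  j=False, r=True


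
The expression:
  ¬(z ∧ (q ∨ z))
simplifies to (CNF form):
¬z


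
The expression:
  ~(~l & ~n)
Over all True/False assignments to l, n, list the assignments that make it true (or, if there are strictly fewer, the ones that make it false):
is false only for:
  l=False, n=False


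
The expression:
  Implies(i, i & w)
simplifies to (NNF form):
w | ~i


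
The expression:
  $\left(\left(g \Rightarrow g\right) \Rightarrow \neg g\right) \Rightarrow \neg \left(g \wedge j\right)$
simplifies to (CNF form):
$\text{True}$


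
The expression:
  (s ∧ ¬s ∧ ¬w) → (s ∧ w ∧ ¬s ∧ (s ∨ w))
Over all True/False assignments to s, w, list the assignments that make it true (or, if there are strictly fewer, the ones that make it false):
is always true.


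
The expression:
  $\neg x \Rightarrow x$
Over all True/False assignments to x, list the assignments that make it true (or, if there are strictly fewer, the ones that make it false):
is true only for:
  x=True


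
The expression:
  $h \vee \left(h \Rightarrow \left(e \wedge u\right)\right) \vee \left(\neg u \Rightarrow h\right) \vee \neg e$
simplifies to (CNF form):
$\text{True}$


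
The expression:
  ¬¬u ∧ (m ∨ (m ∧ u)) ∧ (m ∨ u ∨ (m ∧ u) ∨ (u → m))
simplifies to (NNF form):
m ∧ u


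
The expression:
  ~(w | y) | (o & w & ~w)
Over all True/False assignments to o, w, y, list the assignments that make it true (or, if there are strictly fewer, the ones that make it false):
is true only for:
  o=False, w=False, y=False;
  o=True, w=False, y=False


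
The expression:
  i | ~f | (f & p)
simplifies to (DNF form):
i | p | ~f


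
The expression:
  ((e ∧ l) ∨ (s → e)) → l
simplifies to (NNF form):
l ∨ (s ∧ ¬e)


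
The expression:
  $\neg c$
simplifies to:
$\neg c$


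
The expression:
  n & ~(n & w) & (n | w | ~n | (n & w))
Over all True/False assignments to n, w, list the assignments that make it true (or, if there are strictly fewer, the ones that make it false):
is true only for:
  n=True, w=False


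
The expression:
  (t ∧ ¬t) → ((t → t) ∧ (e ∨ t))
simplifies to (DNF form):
True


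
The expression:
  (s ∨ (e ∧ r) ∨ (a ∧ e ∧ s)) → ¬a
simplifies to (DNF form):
(¬e ∧ ¬s) ∨ (¬r ∧ ¬s) ∨ ¬a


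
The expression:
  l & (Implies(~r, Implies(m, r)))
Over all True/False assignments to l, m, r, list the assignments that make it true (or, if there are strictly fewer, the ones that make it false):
is true only for:
  l=True, m=False, r=False;
  l=True, m=False, r=True;
  l=True, m=True, r=True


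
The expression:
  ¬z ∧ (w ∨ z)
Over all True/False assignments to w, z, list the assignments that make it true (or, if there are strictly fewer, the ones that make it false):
is true only for:
  w=True, z=False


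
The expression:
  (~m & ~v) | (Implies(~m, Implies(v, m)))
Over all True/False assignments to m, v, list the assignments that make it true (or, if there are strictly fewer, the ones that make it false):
is false only for:
  m=False, v=True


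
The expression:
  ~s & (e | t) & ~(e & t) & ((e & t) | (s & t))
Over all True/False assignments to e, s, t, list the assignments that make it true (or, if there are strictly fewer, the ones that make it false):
is never true.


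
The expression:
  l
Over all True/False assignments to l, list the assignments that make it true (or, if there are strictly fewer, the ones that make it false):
is true only for:
  l=True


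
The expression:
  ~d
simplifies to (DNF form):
~d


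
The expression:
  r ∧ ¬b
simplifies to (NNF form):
r ∧ ¬b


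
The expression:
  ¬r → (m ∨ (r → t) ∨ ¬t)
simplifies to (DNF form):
True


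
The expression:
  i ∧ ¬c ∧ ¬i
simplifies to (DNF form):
False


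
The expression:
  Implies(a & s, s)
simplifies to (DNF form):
True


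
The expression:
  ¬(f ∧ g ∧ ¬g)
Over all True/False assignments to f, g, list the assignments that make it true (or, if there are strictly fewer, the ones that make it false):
is always true.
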